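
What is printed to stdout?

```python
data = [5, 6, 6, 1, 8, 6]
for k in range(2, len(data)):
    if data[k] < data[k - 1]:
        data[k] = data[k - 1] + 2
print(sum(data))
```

k=2: 6>=6, unchanged → [5, 6, 6, 1, 8, 6]
k=3: 1<6, data[3] = 6+2 = 8 → [5, 6, 6, 8, 8, 6]
k=4: 8>=8, unchanged → [5, 6, 6, 8, 8, 6]
k=5: 6<8, data[5] = 8+2 = 10 → [5, 6, 6, 8, 8, 10]
sum = 43

43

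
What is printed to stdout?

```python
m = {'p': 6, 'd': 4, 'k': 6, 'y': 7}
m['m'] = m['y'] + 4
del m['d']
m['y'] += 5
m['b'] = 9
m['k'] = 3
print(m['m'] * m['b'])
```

99

m['m'] = m['y']+4 = 11 → {'p': 6, 'd': 4, 'k': 6, 'y': 7, 'm': 11}
del 'd' → {'p': 6, 'k': 6, 'y': 7, 'm': 11}
m['y'] = 7+5 = 12 → {'p': 6, 'k': 6, 'y': 12, 'm': 11}
m['b'] = 9 → {'p': 6, 'k': 6, 'y': 12, 'm': 11, 'b': 9}
m['k'] = 3 → {'p': 6, 'k': 3, 'y': 12, 'm': 11, 'b': 9}
m['m']*m['b'] = 11*9 = 99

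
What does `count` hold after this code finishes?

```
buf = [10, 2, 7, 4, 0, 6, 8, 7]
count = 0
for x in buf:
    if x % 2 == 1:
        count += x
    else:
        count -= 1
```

8

x=10: not odd, count = 0-1 = -1
x=2: not odd, count = (-1)-1 = -2
x=7: odd, count = (-2)+7 = 5
x=4: not odd, count = 5-1 = 4
x=0: not odd, count = 4-1 = 3
x=6: not odd, count = 3-1 = 2
x=8: not odd, count = 2-1 = 1
x=7: odd, count = 1+7 = 8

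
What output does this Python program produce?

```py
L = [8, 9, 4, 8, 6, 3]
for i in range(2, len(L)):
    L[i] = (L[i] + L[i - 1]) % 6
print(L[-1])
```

i=2: L[2] = (4+9)%6 = 1 → [8, 9, 1, 8, 6, 3]
i=3: L[3] = (8+1)%6 = 3 → [8, 9, 1, 3, 6, 3]
i=4: L[4] = (6+3)%6 = 3 → [8, 9, 1, 3, 3, 3]
i=5: L[5] = (3+3)%6 = 0 → [8, 9, 1, 3, 3, 0]

0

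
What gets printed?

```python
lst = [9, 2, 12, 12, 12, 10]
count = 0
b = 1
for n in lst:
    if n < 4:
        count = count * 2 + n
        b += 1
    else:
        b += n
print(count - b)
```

n=9: not <4; b=10
n=2: <4, count = 0*2+2 = 2; b=11
n=12: not <4; b=23
n=12: not <4; b=35
n=12: not <4; b=47
n=10: not <4; b=57
count-b = 2-57 = -55

-55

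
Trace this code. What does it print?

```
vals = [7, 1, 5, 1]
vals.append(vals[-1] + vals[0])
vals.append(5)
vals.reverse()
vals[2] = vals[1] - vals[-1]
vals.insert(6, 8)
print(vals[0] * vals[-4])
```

25

append vals[-1]+vals[0] = 1+7 = 8 → [7, 1, 5, 1, 8]
append 5 → [7, 1, 5, 1, 8, 5]
reverse → [5, 8, 1, 5, 1, 7]
vals[2] = vals[1]-vals[-1] = 8-7 = 1 → [5, 8, 1, 5, 1, 7]
insert 8 at 6 → [5, 8, 1, 5, 1, 7, 8]
vals[0]*vals[-4] = 5*5 = 25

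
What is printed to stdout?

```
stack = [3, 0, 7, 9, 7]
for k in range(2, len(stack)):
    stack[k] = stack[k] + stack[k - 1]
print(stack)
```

[3, 0, 7, 16, 23]

k=2: stack[2] = 7+0 = 7 → [3, 0, 7, 9, 7]
k=3: stack[3] = 9+7 = 16 → [3, 0, 7, 16, 7]
k=4: stack[4] = 7+16 = 23 → [3, 0, 7, 16, 23]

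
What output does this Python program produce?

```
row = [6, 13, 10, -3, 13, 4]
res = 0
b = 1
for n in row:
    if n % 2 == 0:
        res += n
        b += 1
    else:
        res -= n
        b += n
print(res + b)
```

n=6: even, res = 0+6 = 6; b=2
n=13: not even, res = 6-13 = -7; b=15
n=10: even, res = (-7)+10 = 3; b=16
n=-3: not even, res = 3-(-3) = 6; b=13
n=13: not even, res = 6-13 = -7; b=26
n=4: even, res = (-7)+4 = -3; b=27
res+b = (-3)+27 = 24

24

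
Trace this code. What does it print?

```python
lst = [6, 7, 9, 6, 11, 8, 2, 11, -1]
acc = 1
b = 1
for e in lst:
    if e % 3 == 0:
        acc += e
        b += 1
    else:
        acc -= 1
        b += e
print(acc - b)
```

e=6: %3==0, acc = 1+6 = 7; b=2
e=7: not %3==0, acc = 7-1 = 6; b=9
e=9: %3==0, acc = 6+9 = 15; b=10
e=6: %3==0, acc = 15+6 = 21; b=11
e=11: not %3==0, acc = 21-1 = 20; b=22
e=8: not %3==0, acc = 20-1 = 19; b=30
e=2: not %3==0, acc = 19-1 = 18; b=32
e=11: not %3==0, acc = 18-1 = 17; b=43
e=-1: not %3==0, acc = 17-1 = 16; b=42
acc-b = 16-42 = -26

-26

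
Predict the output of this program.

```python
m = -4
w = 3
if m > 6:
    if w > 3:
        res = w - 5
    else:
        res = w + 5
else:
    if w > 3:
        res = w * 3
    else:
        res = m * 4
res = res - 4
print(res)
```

m=-4, w=3
m > 6 is False; w > 3 is False
→ res = m * 4 = -16
res = (-16)-4 = -20

-20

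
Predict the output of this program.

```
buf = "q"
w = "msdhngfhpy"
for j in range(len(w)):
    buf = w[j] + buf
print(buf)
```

yphfgnhdsmq

j=0: prepend 'm' → 'mq'
j=1: prepend 's' → 'smq'
j=2: prepend 'd' → 'dsmq'
j=3: prepend 'h' → 'hdsmq'
j=4: prepend 'n' → 'nhdsmq'
j=5: prepend 'g' → 'gnhdsmq'
j=6: prepend 'f' → 'fgnhdsmq'
j=7: prepend 'h' → 'hfgnhdsmq'
j=8: prepend 'p' → 'phfgnhdsmq'
j=9: prepend 'y' → 'yphfgnhdsmq'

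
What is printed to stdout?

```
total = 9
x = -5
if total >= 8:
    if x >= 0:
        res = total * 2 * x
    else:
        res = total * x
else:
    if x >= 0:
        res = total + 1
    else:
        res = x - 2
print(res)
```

-45

total=9, x=-5
total >= 8 is True; x >= 0 is False
→ res = total * x = -45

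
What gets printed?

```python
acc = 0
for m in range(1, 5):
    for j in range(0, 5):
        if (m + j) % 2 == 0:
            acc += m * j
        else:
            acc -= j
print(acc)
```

32

m=1,j=0: odd sum, acc = 0-0 = 0
m=1,j=1: even sum, acc = 0+1 = 1
m=1,j=2: odd sum, acc = 1-2 = -1
m=1,j=3: even sum, acc = (-1)+3 = 2
m=1,j=4: odd sum, acc = 2-4 = -2
m=2,j=0: even sum, acc = (-2)+0 = -2
m=2,j=1: odd sum, acc = (-2)-1 = -3
m=2,j=2: even sum, acc = (-3)+4 = 1
m=2,j=3: odd sum, acc = 1-3 = -2
m=2,j=4: even sum, acc = (-2)+8 = 6
m=3,j=0: odd sum, acc = 6-0 = 6
m=3,j=1: even sum, acc = 6+3 = 9
m=3,j=2: odd sum, acc = 9-2 = 7
m=3,j=3: even sum, acc = 7+9 = 16
m=3,j=4: odd sum, acc = 16-4 = 12
m=4,j=0: even sum, acc = 12+0 = 12
m=4,j=1: odd sum, acc = 12-1 = 11
m=4,j=2: even sum, acc = 11+8 = 19
m=4,j=3: odd sum, acc = 19-3 = 16
m=4,j=4: even sum, acc = 16+16 = 32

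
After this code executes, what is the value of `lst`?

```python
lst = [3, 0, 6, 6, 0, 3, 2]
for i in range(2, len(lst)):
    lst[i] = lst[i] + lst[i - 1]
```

i=2: lst[2] = 6+0 = 6 → [3, 0, 6, 6, 0, 3, 2]
i=3: lst[3] = 6+6 = 12 → [3, 0, 6, 12, 0, 3, 2]
i=4: lst[4] = 0+12 = 12 → [3, 0, 6, 12, 12, 3, 2]
i=5: lst[5] = 3+12 = 15 → [3, 0, 6, 12, 12, 15, 2]
i=6: lst[6] = 2+15 = 17 → [3, 0, 6, 12, 12, 15, 17]

[3, 0, 6, 12, 12, 15, 17]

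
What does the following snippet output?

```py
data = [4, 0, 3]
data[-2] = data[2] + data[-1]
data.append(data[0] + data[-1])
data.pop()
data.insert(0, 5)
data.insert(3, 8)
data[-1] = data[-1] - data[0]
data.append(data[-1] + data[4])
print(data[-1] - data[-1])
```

0

data[-2] = data[2]+data[-1] = 3+3 = 6 → [4, 6, 3]
append data[0]+data[-1] = 4+3 = 7 → [4, 6, 3, 7]
pop() removes 7 → [4, 6, 3]
insert 5 at 0 → [5, 4, 6, 3]
insert 8 at 3 → [5, 4, 6, 8, 3]
data[-1] = data[-1]-data[0] = 3-5 = -2 → [5, 4, 6, 8, -2]
append data[-1]+data[4] = (-2)+(-2) = -4 → [5, 4, 6, 8, -2, -4]
data[-1]-data[-1] = (-4)-(-4) = 0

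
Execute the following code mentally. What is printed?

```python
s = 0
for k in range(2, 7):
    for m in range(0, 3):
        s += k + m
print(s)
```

75

k=2,m=0: s = 0+2 = 2
k=2,m=1: s = 2+3 = 5
k=2,m=2: s = 5+4 = 9
k=3,m=0: s = 9+3 = 12
k=3,m=1: s = 12+4 = 16
k=3,m=2: s = 16+5 = 21
k=4,m=0: s = 21+4 = 25
k=4,m=1: s = 25+5 = 30
k=4,m=2: s = 30+6 = 36
k=5,m=0: s = 36+5 = 41
k=5,m=1: s = 41+6 = 47
k=5,m=2: s = 47+7 = 54
k=6,m=0: s = 54+6 = 60
k=6,m=1: s = 60+7 = 67
k=6,m=2: s = 67+8 = 75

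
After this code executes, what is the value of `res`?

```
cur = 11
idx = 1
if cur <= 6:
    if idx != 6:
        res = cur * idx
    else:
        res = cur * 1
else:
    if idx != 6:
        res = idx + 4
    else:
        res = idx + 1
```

5

cur=11, idx=1
cur <= 6 is False; idx != 6 is True
→ res = idx + 4 = 5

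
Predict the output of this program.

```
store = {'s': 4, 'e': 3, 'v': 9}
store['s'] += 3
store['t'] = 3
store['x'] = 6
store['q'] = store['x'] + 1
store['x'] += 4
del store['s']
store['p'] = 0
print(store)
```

store['s'] = 4+3 = 7 → {'s': 7, 'e': 3, 'v': 9}
store['t'] = 3 → {'s': 7, 'e': 3, 'v': 9, 't': 3}
store['x'] = 6 → {'s': 7, 'e': 3, 'v': 9, 't': 3, 'x': 6}
store['q'] = store['x']+1 = 7 → {'s': 7, 'e': 3, 'v': 9, 't': 3, 'x': 6, 'q': 7}
store['x'] = 6+4 = 10 → {'s': 7, 'e': 3, 'v': 9, 't': 3, 'x': 10, 'q': 7}
del 's' → {'e': 3, 'v': 9, 't': 3, 'x': 10, 'q': 7}
store['p'] = 0 → {'e': 3, 'v': 9, 't': 3, 'x': 10, 'q': 7, 'p': 0}

{'e': 3, 'v': 9, 't': 3, 'x': 10, 'q': 7, 'p': 0}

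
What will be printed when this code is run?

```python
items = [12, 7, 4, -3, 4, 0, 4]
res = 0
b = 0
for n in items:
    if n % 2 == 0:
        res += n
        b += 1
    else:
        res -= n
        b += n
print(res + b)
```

29

n=12: even, res = 0+12 = 12; b=1
n=7: not even, res = 12-7 = 5; b=8
n=4: even, res = 5+4 = 9; b=9
n=-3: not even, res = 9-(-3) = 12; b=6
n=4: even, res = 12+4 = 16; b=7
n=0: even, res = 16+0 = 16; b=8
n=4: even, res = 16+4 = 20; b=9
res+b = 20+9 = 29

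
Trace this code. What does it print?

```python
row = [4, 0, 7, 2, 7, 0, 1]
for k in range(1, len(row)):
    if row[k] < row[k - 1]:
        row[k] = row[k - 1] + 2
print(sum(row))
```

k=1: 0<4, row[1] = 4+2 = 6 → [4, 6, 7, 2, 7, 0, 1]
k=2: 7>=6, unchanged → [4, 6, 7, 2, 7, 0, 1]
k=3: 2<7, row[3] = 7+2 = 9 → [4, 6, 7, 9, 7, 0, 1]
k=4: 7<9, row[4] = 9+2 = 11 → [4, 6, 7, 9, 11, 0, 1]
k=5: 0<11, row[5] = 11+2 = 13 → [4, 6, 7, 9, 11, 13, 1]
k=6: 1<13, row[6] = 13+2 = 15 → [4, 6, 7, 9, 11, 13, 15]
sum = 65

65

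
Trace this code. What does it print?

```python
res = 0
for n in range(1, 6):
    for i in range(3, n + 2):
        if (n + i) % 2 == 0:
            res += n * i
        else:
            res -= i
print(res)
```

n=2,i=3: odd sum, res = 0-3 = -3
n=3,i=3: even sum, res = (-3)+9 = 6
n=3,i=4: odd sum, res = 6-4 = 2
n=4,i=3: odd sum, res = 2-3 = -1
n=4,i=4: even sum, res = (-1)+16 = 15
n=4,i=5: odd sum, res = 15-5 = 10
n=5,i=3: even sum, res = 10+15 = 25
n=5,i=4: odd sum, res = 25-4 = 21
n=5,i=5: even sum, res = 21+25 = 46
n=5,i=6: odd sum, res = 46-6 = 40

40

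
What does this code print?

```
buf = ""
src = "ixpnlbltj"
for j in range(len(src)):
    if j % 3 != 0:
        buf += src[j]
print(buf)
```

xplbtj

j=0: skip
j=1: add 'x' → 'x'
j=2: add 'p' → 'xp'
j=3: skip
j=4: add 'l' → 'xpl'
j=5: add 'b' → 'xplb'
j=6: skip
j=7: add 't' → 'xplbt'
j=8: add 'j' → 'xplbtj'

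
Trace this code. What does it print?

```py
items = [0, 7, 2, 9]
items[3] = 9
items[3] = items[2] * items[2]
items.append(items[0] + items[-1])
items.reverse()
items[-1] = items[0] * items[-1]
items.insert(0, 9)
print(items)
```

[9, 4, 4, 2, 7, 0]

items[3] = 9 → [0, 7, 2, 9]
items[3] = items[2]*items[2] = 2*2 = 4 → [0, 7, 2, 4]
append items[0]+items[-1] = 0+4 = 4 → [0, 7, 2, 4, 4]
reverse → [4, 4, 2, 7, 0]
items[-1] = items[0]*items[-1] = 4*0 = 0 → [4, 4, 2, 7, 0]
insert 9 at 0 → [9, 4, 4, 2, 7, 0]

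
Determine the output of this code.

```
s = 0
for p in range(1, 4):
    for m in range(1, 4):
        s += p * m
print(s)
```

p=1,m=1: s = 0+1 = 1
p=1,m=2: s = 1+2 = 3
p=1,m=3: s = 3+3 = 6
p=2,m=1: s = 6+2 = 8
p=2,m=2: s = 8+4 = 12
p=2,m=3: s = 12+6 = 18
p=3,m=1: s = 18+3 = 21
p=3,m=2: s = 21+6 = 27
p=3,m=3: s = 27+9 = 36

36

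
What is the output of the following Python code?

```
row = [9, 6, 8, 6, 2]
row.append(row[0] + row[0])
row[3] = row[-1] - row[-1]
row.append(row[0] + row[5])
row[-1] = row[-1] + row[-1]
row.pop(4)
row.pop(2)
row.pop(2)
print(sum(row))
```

append row[0]+row[0] = 9+9 = 18 → [9, 6, 8, 6, 2, 18]
row[3] = row[-1]-row[-1] = 18-18 = 0 → [9, 6, 8, 0, 2, 18]
append row[0]+row[5] = 9+18 = 27 → [9, 6, 8, 0, 2, 18, 27]
row[-1] = row[-1]+row[-1] = 27+27 = 54 → [9, 6, 8, 0, 2, 18, 54]
pop(4) removes 2 → [9, 6, 8, 0, 18, 54]
pop(2) removes 8 → [9, 6, 0, 18, 54]
pop(2) removes 0 → [9, 6, 18, 54]
sum = 87

87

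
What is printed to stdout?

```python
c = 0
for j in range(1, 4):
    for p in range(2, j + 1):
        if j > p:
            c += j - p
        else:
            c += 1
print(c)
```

3

j=2,p=2: not 2>2, c = 0+1 = 1
j=3,p=2: 3>2, c = 1+1 = 2
j=3,p=3: not 3>3, c = 2+1 = 3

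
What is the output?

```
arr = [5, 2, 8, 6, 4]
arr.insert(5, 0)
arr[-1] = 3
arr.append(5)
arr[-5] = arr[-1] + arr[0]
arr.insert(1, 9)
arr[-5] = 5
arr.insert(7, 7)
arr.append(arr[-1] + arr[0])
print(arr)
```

[5, 9, 2, 5, 6, 4, 3, 7, 5, 10]

insert 0 at 5 → [5, 2, 8, 6, 4, 0]
arr[-1] = 3 → [5, 2, 8, 6, 4, 3]
append 5 → [5, 2, 8, 6, 4, 3, 5]
arr[-5] = arr[-1]+arr[0] = 5+5 = 10 → [5, 2, 10, 6, 4, 3, 5]
insert 9 at 1 → [5, 9, 2, 10, 6, 4, 3, 5]
arr[-5] = 5 → [5, 9, 2, 5, 6, 4, 3, 5]
insert 7 at 7 → [5, 9, 2, 5, 6, 4, 3, 7, 5]
append arr[-1]+arr[0] = 5+5 = 10 → [5, 9, 2, 5, 6, 4, 3, 7, 5, 10]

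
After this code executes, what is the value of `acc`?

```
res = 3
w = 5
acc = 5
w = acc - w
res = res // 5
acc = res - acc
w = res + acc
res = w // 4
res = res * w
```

w = 5-5 = 0
res = 3//5 = 0
acc = 0-5 = -5
w = 0+(-5) = -5
res = (-5)//4 = -2
res = (-2)*(-5) = 10

-5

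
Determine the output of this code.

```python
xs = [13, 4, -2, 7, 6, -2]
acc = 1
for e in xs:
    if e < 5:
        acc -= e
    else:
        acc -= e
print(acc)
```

e=13: not <5, acc = 1-13 = -12
e=4: <5, acc = (-12)-4 = -16
e=-2: <5, acc = (-16)-(-2) = -14
e=7: not <5, acc = (-14)-7 = -21
e=6: not <5, acc = (-21)-6 = -27
e=-2: <5, acc = (-27)-(-2) = -25

-25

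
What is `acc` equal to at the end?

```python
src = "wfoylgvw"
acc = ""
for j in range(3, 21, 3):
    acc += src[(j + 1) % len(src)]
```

'lwogwy'

j=3: add src[4]='l' → 'l'
j=6: add src[7]='w' → 'lw'
j=9: add src[2]='o' → 'lwo'
j=12: add src[5]='g' → 'lwog'
j=15: add src[0]='w' → 'lwogw'
j=18: add src[3]='y' → 'lwogwy'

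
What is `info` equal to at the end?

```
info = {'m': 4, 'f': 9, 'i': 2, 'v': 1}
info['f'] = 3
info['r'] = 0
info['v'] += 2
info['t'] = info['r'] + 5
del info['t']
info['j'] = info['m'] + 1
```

info['f'] = 3 → {'m': 4, 'f': 3, 'i': 2, 'v': 1}
info['r'] = 0 → {'m': 4, 'f': 3, 'i': 2, 'v': 1, 'r': 0}
info['v'] = 1+2 = 3 → {'m': 4, 'f': 3, 'i': 2, 'v': 3, 'r': 0}
info['t'] = info['r']+5 = 5 → {'m': 4, 'f': 3, 'i': 2, 'v': 3, 'r': 0, 't': 5}
del 't' → {'m': 4, 'f': 3, 'i': 2, 'v': 3, 'r': 0}
info['j'] = info['m']+1 = 5 → {'m': 4, 'f': 3, 'i': 2, 'v': 3, 'r': 0, 'j': 5}

{'m': 4, 'f': 3, 'i': 2, 'v': 3, 'r': 0, 'j': 5}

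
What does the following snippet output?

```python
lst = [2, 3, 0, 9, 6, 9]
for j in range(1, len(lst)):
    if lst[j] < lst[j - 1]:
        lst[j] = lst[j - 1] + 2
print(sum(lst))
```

43

j=1: 3>=2, unchanged → [2, 3, 0, 9, 6, 9]
j=2: 0<3, lst[2] = 3+2 = 5 → [2, 3, 5, 9, 6, 9]
j=3: 9>=5, unchanged → [2, 3, 5, 9, 6, 9]
j=4: 6<9, lst[4] = 9+2 = 11 → [2, 3, 5, 9, 11, 9]
j=5: 9<11, lst[5] = 11+2 = 13 → [2, 3, 5, 9, 11, 13]
sum = 43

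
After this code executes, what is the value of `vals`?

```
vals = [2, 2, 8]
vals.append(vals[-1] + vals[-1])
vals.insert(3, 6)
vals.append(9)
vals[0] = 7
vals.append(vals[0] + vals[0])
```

[7, 2, 8, 6, 16, 9, 14]

append vals[-1]+vals[-1] = 8+8 = 16 → [2, 2, 8, 16]
insert 6 at 3 → [2, 2, 8, 6, 16]
append 9 → [2, 2, 8, 6, 16, 9]
vals[0] = 7 → [7, 2, 8, 6, 16, 9]
append vals[0]+vals[0] = 7+7 = 14 → [7, 2, 8, 6, 16, 9, 14]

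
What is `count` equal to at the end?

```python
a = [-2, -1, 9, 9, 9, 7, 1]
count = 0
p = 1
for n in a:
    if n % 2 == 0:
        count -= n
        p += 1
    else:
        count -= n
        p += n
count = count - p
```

-68

n=-2: even, count = 0-(-2) = 2; p=2
n=-1: not even, count = 2-(-1) = 3; p=1
n=9: not even, count = 3-9 = -6; p=10
n=9: not even, count = (-6)-9 = -15; p=19
n=9: not even, count = (-15)-9 = -24; p=28
n=7: not even, count = (-24)-7 = -31; p=35
n=1: not even, count = (-31)-1 = -32; p=36
count-p = (-32)-36 = -68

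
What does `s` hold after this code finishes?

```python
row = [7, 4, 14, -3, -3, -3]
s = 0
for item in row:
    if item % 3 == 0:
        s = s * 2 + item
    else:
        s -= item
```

-221

item=7: not %3==0, s = 0-7 = -7
item=4: not %3==0, s = (-7)-4 = -11
item=14: not %3==0, s = (-11)-14 = -25
item=-3: %3==0, s = (-25)*2+(-3) = -53
item=-3: %3==0, s = (-53)*2+(-3) = -109
item=-3: %3==0, s = (-109)*2+(-3) = -221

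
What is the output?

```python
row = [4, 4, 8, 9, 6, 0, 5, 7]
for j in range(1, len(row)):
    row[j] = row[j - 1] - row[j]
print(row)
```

j=1: row[1] = 4-4 = 0 → [4, 0, 8, 9, 6, 0, 5, 7]
j=2: row[2] = 0-8 = -8 → [4, 0, -8, 9, 6, 0, 5, 7]
j=3: row[3] = (-8)-9 = -17 → [4, 0, -8, -17, 6, 0, 5, 7]
j=4: row[4] = (-17)-6 = -23 → [4, 0, -8, -17, -23, 0, 5, 7]
j=5: row[5] = (-23)-0 = -23 → [4, 0, -8, -17, -23, -23, 5, 7]
j=6: row[6] = (-23)-5 = -28 → [4, 0, -8, -17, -23, -23, -28, 7]
j=7: row[7] = (-28)-7 = -35 → [4, 0, -8, -17, -23, -23, -28, -35]

[4, 0, -8, -17, -23, -23, -28, -35]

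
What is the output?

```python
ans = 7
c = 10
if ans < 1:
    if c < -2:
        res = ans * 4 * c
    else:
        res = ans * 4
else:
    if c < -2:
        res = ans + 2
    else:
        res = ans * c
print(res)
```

ans=7, c=10
ans < 1 is False; c < -2 is False
→ res = ans * c = 70

70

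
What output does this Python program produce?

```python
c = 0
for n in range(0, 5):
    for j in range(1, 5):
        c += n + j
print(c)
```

n=0,j=1: c = 0+1 = 1
n=0,j=2: c = 1+2 = 3
n=0,j=3: c = 3+3 = 6
n=0,j=4: c = 6+4 = 10
n=1,j=1: c = 10+2 = 12
n=1,j=2: c = 12+3 = 15
n=1,j=3: c = 15+4 = 19
n=1,j=4: c = 19+5 = 24
n=2,j=1: c = 24+3 = 27
n=2,j=2: c = 27+4 = 31
n=2,j=3: c = 31+5 = 36
n=2,j=4: c = 36+6 = 42
n=3,j=1: c = 42+4 = 46
n=3,j=2: c = 46+5 = 51
n=3,j=3: c = 51+6 = 57
n=3,j=4: c = 57+7 = 64
n=4,j=1: c = 64+5 = 69
n=4,j=2: c = 69+6 = 75
n=4,j=3: c = 75+7 = 82
n=4,j=4: c = 82+8 = 90

90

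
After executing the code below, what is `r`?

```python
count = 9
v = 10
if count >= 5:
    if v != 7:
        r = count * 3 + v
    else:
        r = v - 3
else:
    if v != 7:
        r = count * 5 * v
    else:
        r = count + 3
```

count=9, v=10
count >= 5 is True; v != 7 is True
→ r = count * 3 + v = 37

37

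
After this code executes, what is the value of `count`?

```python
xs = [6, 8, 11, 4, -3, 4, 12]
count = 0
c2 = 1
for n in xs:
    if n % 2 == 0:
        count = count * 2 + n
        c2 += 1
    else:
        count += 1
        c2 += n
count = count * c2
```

n=6: even, count = 0*2+6 = 6; c2=2
n=8: even, count = 6*2+8 = 20; c2=3
n=11: not even, count = 20+1 = 21; c2=14
n=4: even, count = 21*2+4 = 46; c2=15
n=-3: not even, count = 46+1 = 47; c2=12
n=4: even, count = 47*2+4 = 98; c2=13
n=12: even, count = 98*2+12 = 208; c2=14
count*c2 = 208*14 = 2912

2912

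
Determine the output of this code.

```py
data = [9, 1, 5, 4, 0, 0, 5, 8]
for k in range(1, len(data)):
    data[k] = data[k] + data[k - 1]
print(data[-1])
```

32

k=1: data[1] = 1+9 = 10 → [9, 10, 5, 4, 0, 0, 5, 8]
k=2: data[2] = 5+10 = 15 → [9, 10, 15, 4, 0, 0, 5, 8]
k=3: data[3] = 4+15 = 19 → [9, 10, 15, 19, 0, 0, 5, 8]
k=4: data[4] = 0+19 = 19 → [9, 10, 15, 19, 19, 0, 5, 8]
k=5: data[5] = 0+19 = 19 → [9, 10, 15, 19, 19, 19, 5, 8]
k=6: data[6] = 5+19 = 24 → [9, 10, 15, 19, 19, 19, 24, 8]
k=7: data[7] = 8+24 = 32 → [9, 10, 15, 19, 19, 19, 24, 32]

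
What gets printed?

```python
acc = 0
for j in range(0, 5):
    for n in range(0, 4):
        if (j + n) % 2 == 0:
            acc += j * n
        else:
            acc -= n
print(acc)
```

12

j=0,n=0: even sum, acc = 0+0 = 0
j=0,n=1: odd sum, acc = 0-1 = -1
j=0,n=2: even sum, acc = (-1)+0 = -1
j=0,n=3: odd sum, acc = (-1)-3 = -4
j=1,n=0: odd sum, acc = (-4)-0 = -4
j=1,n=1: even sum, acc = (-4)+1 = -3
j=1,n=2: odd sum, acc = (-3)-2 = -5
j=1,n=3: even sum, acc = (-5)+3 = -2
j=2,n=0: even sum, acc = (-2)+0 = -2
j=2,n=1: odd sum, acc = (-2)-1 = -3
j=2,n=2: even sum, acc = (-3)+4 = 1
j=2,n=3: odd sum, acc = 1-3 = -2
j=3,n=0: odd sum, acc = (-2)-0 = -2
j=3,n=1: even sum, acc = (-2)+3 = 1
j=3,n=2: odd sum, acc = 1-2 = -1
j=3,n=3: even sum, acc = (-1)+9 = 8
j=4,n=0: even sum, acc = 8+0 = 8
j=4,n=1: odd sum, acc = 8-1 = 7
j=4,n=2: even sum, acc = 7+8 = 15
j=4,n=3: odd sum, acc = 15-3 = 12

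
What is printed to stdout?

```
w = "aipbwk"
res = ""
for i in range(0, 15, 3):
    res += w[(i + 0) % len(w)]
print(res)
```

ababa

i=0: add w[0]='a' → 'a'
i=3: add w[3]='b' → 'ab'
i=6: add w[0]='a' → 'aba'
i=9: add w[3]='b' → 'abab'
i=12: add w[0]='a' → 'ababa'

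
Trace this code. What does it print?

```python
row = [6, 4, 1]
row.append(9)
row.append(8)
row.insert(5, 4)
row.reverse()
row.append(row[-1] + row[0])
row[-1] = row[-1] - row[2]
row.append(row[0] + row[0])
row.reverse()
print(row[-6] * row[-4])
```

6

append 9 → [6, 4, 1, 9]
append 8 → [6, 4, 1, 9, 8]
insert 4 at 5 → [6, 4, 1, 9, 8, 4]
reverse → [4, 8, 9, 1, 4, 6]
append row[-1]+row[0] = 6+4 = 10 → [4, 8, 9, 1, 4, 6, 10]
row[-1] = row[-1]-row[2] = 10-9 = 1 → [4, 8, 9, 1, 4, 6, 1]
append row[0]+row[0] = 4+4 = 8 → [4, 8, 9, 1, 4, 6, 1, 8]
reverse → [8, 1, 6, 4, 1, 9, 8, 4]
row[-6]*row[-4] = 6*1 = 6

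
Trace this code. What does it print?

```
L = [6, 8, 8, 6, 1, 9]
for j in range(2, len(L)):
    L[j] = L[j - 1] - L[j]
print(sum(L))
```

-15

j=2: L[2] = 8-8 = 0 → [6, 8, 0, 6, 1, 9]
j=3: L[3] = 0-6 = -6 → [6, 8, 0, -6, 1, 9]
j=4: L[4] = (-6)-1 = -7 → [6, 8, 0, -6, -7, 9]
j=5: L[5] = (-7)-9 = -16 → [6, 8, 0, -6, -7, -16]
sum = -15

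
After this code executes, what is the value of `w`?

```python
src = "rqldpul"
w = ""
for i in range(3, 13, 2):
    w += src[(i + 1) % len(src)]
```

i=3: add src[4]='p' → 'p'
i=5: add src[6]='l' → 'pl'
i=7: add src[1]='q' → 'plq'
i=9: add src[3]='d' → 'plqd'
i=11: add src[5]='u' → 'plqdu'

'plqdu'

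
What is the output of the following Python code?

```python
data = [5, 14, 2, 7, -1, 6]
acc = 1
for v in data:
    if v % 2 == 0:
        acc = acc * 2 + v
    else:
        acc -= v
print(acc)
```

v=5: not even, acc = 1-5 = -4
v=14: even, acc = (-4)*2+14 = 6
v=2: even, acc = 6*2+2 = 14
v=7: not even, acc = 14-7 = 7
v=-1: not even, acc = 7-(-1) = 8
v=6: even, acc = 8*2+6 = 22

22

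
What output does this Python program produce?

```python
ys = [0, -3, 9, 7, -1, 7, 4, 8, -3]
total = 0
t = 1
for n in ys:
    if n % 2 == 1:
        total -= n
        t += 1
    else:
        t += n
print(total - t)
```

n=0: not odd; t=1
n=-3: odd, total = 0-(-3) = 3; t=2
n=9: odd, total = 3-9 = -6; t=3
n=7: odd, total = (-6)-7 = -13; t=4
n=-1: odd, total = (-13)-(-1) = -12; t=5
n=7: odd, total = (-12)-7 = -19; t=6
n=4: not odd; t=10
n=8: not odd; t=18
n=-3: odd, total = (-19)-(-3) = -16; t=19
total-t = (-16)-19 = -35

-35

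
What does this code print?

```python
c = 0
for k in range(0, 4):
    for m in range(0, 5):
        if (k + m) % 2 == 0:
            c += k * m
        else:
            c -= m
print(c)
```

k=0,m=0: even sum, c = 0+0 = 0
k=0,m=1: odd sum, c = 0-1 = -1
k=0,m=2: even sum, c = (-1)+0 = -1
k=0,m=3: odd sum, c = (-1)-3 = -4
k=0,m=4: even sum, c = (-4)+0 = -4
k=1,m=0: odd sum, c = (-4)-0 = -4
k=1,m=1: even sum, c = (-4)+1 = -3
k=1,m=2: odd sum, c = (-3)-2 = -5
k=1,m=3: even sum, c = (-5)+3 = -2
k=1,m=4: odd sum, c = (-2)-4 = -6
k=2,m=0: even sum, c = (-6)+0 = -6
k=2,m=1: odd sum, c = (-6)-1 = -7
k=2,m=2: even sum, c = (-7)+4 = -3
k=2,m=3: odd sum, c = (-3)-3 = -6
k=2,m=4: even sum, c = (-6)+8 = 2
k=3,m=0: odd sum, c = 2-0 = 2
k=3,m=1: even sum, c = 2+3 = 5
k=3,m=2: odd sum, c = 5-2 = 3
k=3,m=3: even sum, c = 3+9 = 12
k=3,m=4: odd sum, c = 12-4 = 8

8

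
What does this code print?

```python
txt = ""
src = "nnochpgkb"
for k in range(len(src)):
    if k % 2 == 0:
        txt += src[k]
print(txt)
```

k=0: add 'n' → 'n'
k=1: skip
k=2: add 'o' → 'no'
k=3: skip
k=4: add 'h' → 'noh'
k=5: skip
k=6: add 'g' → 'nohg'
k=7: skip
k=8: add 'b' → 'nohgb'

nohgb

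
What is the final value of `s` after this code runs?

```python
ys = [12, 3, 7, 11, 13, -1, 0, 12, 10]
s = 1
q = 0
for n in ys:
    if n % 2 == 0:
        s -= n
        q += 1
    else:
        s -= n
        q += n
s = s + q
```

-29

n=12: even, s = 1-12 = -11; q=1
n=3: not even, s = (-11)-3 = -14; q=4
n=7: not even, s = (-14)-7 = -21; q=11
n=11: not even, s = (-21)-11 = -32; q=22
n=13: not even, s = (-32)-13 = -45; q=35
n=-1: not even, s = (-45)-(-1) = -44; q=34
n=0: even, s = (-44)-0 = -44; q=35
n=12: even, s = (-44)-12 = -56; q=36
n=10: even, s = (-56)-10 = -66; q=37
s+q = (-66)+37 = -29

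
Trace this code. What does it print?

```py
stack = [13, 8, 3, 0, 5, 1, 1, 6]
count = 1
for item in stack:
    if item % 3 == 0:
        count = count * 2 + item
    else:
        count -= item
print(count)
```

item=13: not %3==0, count = 1-13 = -12
item=8: not %3==0, count = (-12)-8 = -20
item=3: %3==0, count = (-20)*2+3 = -37
item=0: %3==0, count = (-37)*2+0 = -74
item=5: not %3==0, count = (-74)-5 = -79
item=1: not %3==0, count = (-79)-1 = -80
item=1: not %3==0, count = (-80)-1 = -81
item=6: %3==0, count = (-81)*2+6 = -156

-156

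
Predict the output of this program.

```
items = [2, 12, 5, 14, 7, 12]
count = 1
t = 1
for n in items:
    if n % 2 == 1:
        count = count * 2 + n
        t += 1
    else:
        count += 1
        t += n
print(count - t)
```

-11

n=2: not odd, count = 1+1 = 2; t=3
n=12: not odd, count = 2+1 = 3; t=15
n=5: odd, count = 3*2+5 = 11; t=16
n=14: not odd, count = 11+1 = 12; t=30
n=7: odd, count = 12*2+7 = 31; t=31
n=12: not odd, count = 31+1 = 32; t=43
count-t = 32-43 = -11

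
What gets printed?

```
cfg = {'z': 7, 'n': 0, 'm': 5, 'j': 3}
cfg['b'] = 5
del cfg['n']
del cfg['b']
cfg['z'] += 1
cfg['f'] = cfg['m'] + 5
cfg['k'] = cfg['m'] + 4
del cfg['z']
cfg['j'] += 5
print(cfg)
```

{'m': 5, 'j': 8, 'f': 10, 'k': 9}

cfg['b'] = 5 → {'z': 7, 'n': 0, 'm': 5, 'j': 3, 'b': 5}
del 'n' → {'z': 7, 'm': 5, 'j': 3, 'b': 5}
del 'b' → {'z': 7, 'm': 5, 'j': 3}
cfg['z'] = 7+1 = 8 → {'z': 8, 'm': 5, 'j': 3}
cfg['f'] = cfg['m']+5 = 10 → {'z': 8, 'm': 5, 'j': 3, 'f': 10}
cfg['k'] = cfg['m']+4 = 9 → {'z': 8, 'm': 5, 'j': 3, 'f': 10, 'k': 9}
del 'z' → {'m': 5, 'j': 3, 'f': 10, 'k': 9}
cfg['j'] = 3+5 = 8 → {'m': 5, 'j': 8, 'f': 10, 'k': 9}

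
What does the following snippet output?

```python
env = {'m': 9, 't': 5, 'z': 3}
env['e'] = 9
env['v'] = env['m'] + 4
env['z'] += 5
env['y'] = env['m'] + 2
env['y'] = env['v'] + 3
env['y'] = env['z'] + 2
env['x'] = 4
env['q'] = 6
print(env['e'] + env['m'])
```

18

env['e'] = 9 → {'m': 9, 't': 5, 'z': 3, 'e': 9}
env['v'] = env['m']+4 = 13 → {'m': 9, 't': 5, 'z': 3, 'e': 9, 'v': 13}
env['z'] = 3+5 = 8 → {'m': 9, 't': 5, 'z': 8, 'e': 9, 'v': 13}
env['y'] = env['m']+2 = 11 → {'m': 9, 't': 5, 'z': 8, 'e': 9, 'v': 13, 'y': 11}
env['y'] = env['v']+3 = 16 → {'m': 9, 't': 5, 'z': 8, 'e': 9, 'v': 13, 'y': 16}
env['y'] = env['z']+2 = 10 → {'m': 9, 't': 5, 'z': 8, 'e': 9, 'v': 13, 'y': 10}
env['x'] = 4 → {'m': 9, 't': 5, 'z': 8, 'e': 9, 'v': 13, 'y': 10, 'x': 4}
env['q'] = 6 → {'m': 9, 't': 5, 'z': 8, 'e': 9, 'v': 13, 'y': 10, 'x': 4, 'q': 6}
env['e']+env['m'] = 9+9 = 18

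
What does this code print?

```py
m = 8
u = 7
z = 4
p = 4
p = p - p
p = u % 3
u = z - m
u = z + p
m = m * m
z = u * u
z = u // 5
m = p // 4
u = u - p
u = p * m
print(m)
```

0

p = 4-4 = 0
p = 7%3 = 1
u = 4-8 = -4
u = 4+1 = 5
m = 8*8 = 64
z = 5*5 = 25
z = 5//5 = 1
m = 1//4 = 0
u = 5-1 = 4
u = 1*0 = 0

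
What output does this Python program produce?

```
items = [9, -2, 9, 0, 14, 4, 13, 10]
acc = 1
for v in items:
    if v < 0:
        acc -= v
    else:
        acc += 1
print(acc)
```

10

v=9: not <0, acc = 1+1 = 2
v=-2: <0, acc = 2-(-2) = 4
v=9: not <0, acc = 4+1 = 5
v=0: not <0, acc = 5+1 = 6
v=14: not <0, acc = 6+1 = 7
v=4: not <0, acc = 7+1 = 8
v=13: not <0, acc = 8+1 = 9
v=10: not <0, acc = 9+1 = 10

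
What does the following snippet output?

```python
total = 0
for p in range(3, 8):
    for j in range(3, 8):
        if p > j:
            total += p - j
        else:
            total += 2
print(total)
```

p=3,j=3: not 3>3, total = 0+2 = 2
p=3,j=4: not 3>4, total = 2+2 = 4
p=3,j=5: not 3>5, total = 4+2 = 6
p=3,j=6: not 3>6, total = 6+2 = 8
p=3,j=7: not 3>7, total = 8+2 = 10
p=4,j=3: 4>3, total = 10+1 = 11
p=4,j=4: not 4>4, total = 11+2 = 13
p=4,j=5: not 4>5, total = 13+2 = 15
p=4,j=6: not 4>6, total = 15+2 = 17
p=4,j=7: not 4>7, total = 17+2 = 19
p=5,j=3: 5>3, total = 19+2 = 21
p=5,j=4: 5>4, total = 21+1 = 22
p=5,j=5: not 5>5, total = 22+2 = 24
p=5,j=6: not 5>6, total = 24+2 = 26
p=5,j=7: not 5>7, total = 26+2 = 28
p=6,j=3: 6>3, total = 28+3 = 31
p=6,j=4: 6>4, total = 31+2 = 33
p=6,j=5: 6>5, total = 33+1 = 34
p=6,j=6: not 6>6, total = 34+2 = 36
p=6,j=7: not 6>7, total = 36+2 = 38
p=7,j=3: 7>3, total = 38+4 = 42
p=7,j=4: 7>4, total = 42+3 = 45
p=7,j=5: 7>5, total = 45+2 = 47
p=7,j=6: 7>6, total = 47+1 = 48
p=7,j=7: not 7>7, total = 48+2 = 50

50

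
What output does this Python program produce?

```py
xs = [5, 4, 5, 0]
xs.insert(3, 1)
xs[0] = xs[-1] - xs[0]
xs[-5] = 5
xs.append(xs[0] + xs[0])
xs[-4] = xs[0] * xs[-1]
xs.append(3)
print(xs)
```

insert 1 at 3 → [5, 4, 5, 1, 0]
xs[0] = xs[-1]-xs[0] = 0-5 = -5 → [-5, 4, 5, 1, 0]
xs[-5] = 5 → [5, 4, 5, 1, 0]
append xs[0]+xs[0] = 5+5 = 10 → [5, 4, 5, 1, 0, 10]
xs[-4] = xs[0]*xs[-1] = 5*10 = 50 → [5, 4, 50, 1, 0, 10]
append 3 → [5, 4, 50, 1, 0, 10, 3]

[5, 4, 50, 1, 0, 10, 3]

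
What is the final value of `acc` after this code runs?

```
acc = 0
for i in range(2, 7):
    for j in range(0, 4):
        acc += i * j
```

i=2,j=0: acc = 0+0 = 0
i=2,j=1: acc = 0+2 = 2
i=2,j=2: acc = 2+4 = 6
i=2,j=3: acc = 6+6 = 12
i=3,j=0: acc = 12+0 = 12
i=3,j=1: acc = 12+3 = 15
i=3,j=2: acc = 15+6 = 21
i=3,j=3: acc = 21+9 = 30
i=4,j=0: acc = 30+0 = 30
i=4,j=1: acc = 30+4 = 34
i=4,j=2: acc = 34+8 = 42
i=4,j=3: acc = 42+12 = 54
i=5,j=0: acc = 54+0 = 54
i=5,j=1: acc = 54+5 = 59
i=5,j=2: acc = 59+10 = 69
i=5,j=3: acc = 69+15 = 84
i=6,j=0: acc = 84+0 = 84
i=6,j=1: acc = 84+6 = 90
i=6,j=2: acc = 90+12 = 102
i=6,j=3: acc = 102+18 = 120

120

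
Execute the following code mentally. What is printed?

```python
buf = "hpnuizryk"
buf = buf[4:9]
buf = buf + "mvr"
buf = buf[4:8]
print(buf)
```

slice [4:9] → 'izryk'
+ 'mvr' → 'izrykmvr'
slice [4:8] → 'kmvr'

kmvr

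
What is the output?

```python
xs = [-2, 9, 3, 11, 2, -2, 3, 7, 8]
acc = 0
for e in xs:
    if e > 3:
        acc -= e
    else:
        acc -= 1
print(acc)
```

-40

e=-2: not >3, acc = 0-1 = -1
e=9: >3, acc = (-1)-9 = -10
e=3: not >3, acc = (-10)-1 = -11
e=11: >3, acc = (-11)-11 = -22
e=2: not >3, acc = (-22)-1 = -23
e=-2: not >3, acc = (-23)-1 = -24
e=3: not >3, acc = (-24)-1 = -25
e=7: >3, acc = (-25)-7 = -32
e=8: >3, acc = (-32)-8 = -40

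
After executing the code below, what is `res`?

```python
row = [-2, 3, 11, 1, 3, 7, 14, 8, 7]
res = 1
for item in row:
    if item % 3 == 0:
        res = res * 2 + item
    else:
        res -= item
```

item=-2: not %3==0, res = 1-(-2) = 3
item=3: %3==0, res = 3*2+3 = 9
item=11: not %3==0, res = 9-11 = -2
item=1: not %3==0, res = (-2)-1 = -3
item=3: %3==0, res = (-3)*2+3 = -3
item=7: not %3==0, res = (-3)-7 = -10
item=14: not %3==0, res = (-10)-14 = -24
item=8: not %3==0, res = (-24)-8 = -32
item=7: not %3==0, res = (-32)-7 = -39

-39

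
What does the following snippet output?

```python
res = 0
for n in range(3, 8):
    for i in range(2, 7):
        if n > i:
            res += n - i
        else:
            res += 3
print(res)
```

65

n=3,i=2: 3>2, res = 0+1 = 1
n=3,i=3: not 3>3, res = 1+3 = 4
n=3,i=4: not 3>4, res = 4+3 = 7
n=3,i=5: not 3>5, res = 7+3 = 10
n=3,i=6: not 3>6, res = 10+3 = 13
n=4,i=2: 4>2, res = 13+2 = 15
n=4,i=3: 4>3, res = 15+1 = 16
n=4,i=4: not 4>4, res = 16+3 = 19
n=4,i=5: not 4>5, res = 19+3 = 22
n=4,i=6: not 4>6, res = 22+3 = 25
n=5,i=2: 5>2, res = 25+3 = 28
n=5,i=3: 5>3, res = 28+2 = 30
n=5,i=4: 5>4, res = 30+1 = 31
n=5,i=5: not 5>5, res = 31+3 = 34
n=5,i=6: not 5>6, res = 34+3 = 37
n=6,i=2: 6>2, res = 37+4 = 41
n=6,i=3: 6>3, res = 41+3 = 44
n=6,i=4: 6>4, res = 44+2 = 46
n=6,i=5: 6>5, res = 46+1 = 47
n=6,i=6: not 6>6, res = 47+3 = 50
n=7,i=2: 7>2, res = 50+5 = 55
n=7,i=3: 7>3, res = 55+4 = 59
n=7,i=4: 7>4, res = 59+3 = 62
n=7,i=5: 7>5, res = 62+2 = 64
n=7,i=6: 7>6, res = 64+1 = 65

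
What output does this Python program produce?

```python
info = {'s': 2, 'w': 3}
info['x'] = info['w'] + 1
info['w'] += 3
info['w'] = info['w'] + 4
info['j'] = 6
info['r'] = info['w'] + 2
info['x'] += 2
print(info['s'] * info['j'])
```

12

info['x'] = info['w']+1 = 4 → {'s': 2, 'w': 3, 'x': 4}
info['w'] = 3+3 = 6 → {'s': 2, 'w': 6, 'x': 4}
info['w'] = info['w']+4 = 10 → {'s': 2, 'w': 10, 'x': 4}
info['j'] = 6 → {'s': 2, 'w': 10, 'x': 4, 'j': 6}
info['r'] = info['w']+2 = 12 → {'s': 2, 'w': 10, 'x': 4, 'j': 6, 'r': 12}
info['x'] = 4+2 = 6 → {'s': 2, 'w': 10, 'x': 6, 'j': 6, 'r': 12}
info['s']*info['j'] = 2*6 = 12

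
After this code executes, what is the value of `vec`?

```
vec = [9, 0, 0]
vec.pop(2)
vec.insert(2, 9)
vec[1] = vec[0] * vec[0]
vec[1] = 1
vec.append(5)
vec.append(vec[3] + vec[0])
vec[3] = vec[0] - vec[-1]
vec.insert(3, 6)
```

pop(2) removes 0 → [9, 0]
insert 9 at 2 → [9, 0, 9]
vec[1] = vec[0]*vec[0] = 9*9 = 81 → [9, 81, 9]
vec[1] = 1 → [9, 1, 9]
append 5 → [9, 1, 9, 5]
append vec[3]+vec[0] = 5+9 = 14 → [9, 1, 9, 5, 14]
vec[3] = vec[0]-vec[-1] = 9-14 = -5 → [9, 1, 9, -5, 14]
insert 6 at 3 → [9, 1, 9, 6, -5, 14]

[9, 1, 9, 6, -5, 14]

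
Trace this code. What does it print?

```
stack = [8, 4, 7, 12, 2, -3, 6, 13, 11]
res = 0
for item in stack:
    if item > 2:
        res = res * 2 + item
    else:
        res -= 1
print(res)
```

item=8: >2, res = 0*2+8 = 8
item=4: >2, res = 8*2+4 = 20
item=7: >2, res = 20*2+7 = 47
item=12: >2, res = 47*2+12 = 106
item=2: not >2, res = 106-1 = 105
item=-3: not >2, res = 105-1 = 104
item=6: >2, res = 104*2+6 = 214
item=13: >2, res = 214*2+13 = 441
item=11: >2, res = 441*2+11 = 893

893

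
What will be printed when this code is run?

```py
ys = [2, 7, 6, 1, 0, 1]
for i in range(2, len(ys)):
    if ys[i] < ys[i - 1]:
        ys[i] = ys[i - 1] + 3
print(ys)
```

i=2: 6<7, ys[2] = 7+3 = 10 → [2, 7, 10, 1, 0, 1]
i=3: 1<10, ys[3] = 10+3 = 13 → [2, 7, 10, 13, 0, 1]
i=4: 0<13, ys[4] = 13+3 = 16 → [2, 7, 10, 13, 16, 1]
i=5: 1<16, ys[5] = 16+3 = 19 → [2, 7, 10, 13, 16, 19]

[2, 7, 10, 13, 16, 19]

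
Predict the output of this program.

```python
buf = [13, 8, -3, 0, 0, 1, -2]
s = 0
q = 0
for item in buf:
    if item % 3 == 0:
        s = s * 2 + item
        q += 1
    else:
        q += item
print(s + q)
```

item=13: not %3==0; q=13
item=8: not %3==0; q=21
item=-3: %3==0, s = 0*2+(-3) = -3; q=22
item=0: %3==0, s = (-3)*2+0 = -6; q=23
item=0: %3==0, s = (-6)*2+0 = -12; q=24
item=1: not %3==0; q=25
item=-2: not %3==0; q=23
s+q = (-12)+23 = 11

11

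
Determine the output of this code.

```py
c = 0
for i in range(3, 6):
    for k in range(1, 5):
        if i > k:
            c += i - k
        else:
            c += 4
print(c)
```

31

i=3,k=1: 3>1, c = 0+2 = 2
i=3,k=2: 3>2, c = 2+1 = 3
i=3,k=3: not 3>3, c = 3+4 = 7
i=3,k=4: not 3>4, c = 7+4 = 11
i=4,k=1: 4>1, c = 11+3 = 14
i=4,k=2: 4>2, c = 14+2 = 16
i=4,k=3: 4>3, c = 16+1 = 17
i=4,k=4: not 4>4, c = 17+4 = 21
i=5,k=1: 5>1, c = 21+4 = 25
i=5,k=2: 5>2, c = 25+3 = 28
i=5,k=3: 5>3, c = 28+2 = 30
i=5,k=4: 5>4, c = 30+1 = 31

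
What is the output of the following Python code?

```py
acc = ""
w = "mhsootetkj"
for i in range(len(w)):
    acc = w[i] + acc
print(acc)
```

i=0: prepend 'm' → 'm'
i=1: prepend 'h' → 'hm'
i=2: prepend 's' → 'shm'
i=3: prepend 'o' → 'oshm'
i=4: prepend 'o' → 'ooshm'
i=5: prepend 't' → 'tooshm'
i=6: prepend 'e' → 'etooshm'
i=7: prepend 't' → 'tetooshm'
i=8: prepend 'k' → 'ktetooshm'
i=9: prepend 'j' → 'jktetooshm'

jktetooshm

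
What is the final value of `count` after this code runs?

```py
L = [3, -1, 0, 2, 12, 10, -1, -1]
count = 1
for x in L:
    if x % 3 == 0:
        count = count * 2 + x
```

x=3: %3==0, count = 1*2+3 = 5
x=-1: not %3==0
x=0: %3==0, count = 5*2+0 = 10
x=2: not %3==0
x=12: %3==0, count = 10*2+12 = 32
x=10: not %3==0
x=-1: not %3==0
x=-1: not %3==0

32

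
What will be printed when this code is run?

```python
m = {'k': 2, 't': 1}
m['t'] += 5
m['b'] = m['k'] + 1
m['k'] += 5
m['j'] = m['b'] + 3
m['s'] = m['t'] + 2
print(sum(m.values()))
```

m['t'] = 1+5 = 6 → {'k': 2, 't': 6}
m['b'] = m['k']+1 = 3 → {'k': 2, 't': 6, 'b': 3}
m['k'] = 2+5 = 7 → {'k': 7, 't': 6, 'b': 3}
m['j'] = m['b']+3 = 6 → {'k': 7, 't': 6, 'b': 3, 'j': 6}
m['s'] = m['t']+2 = 8 → {'k': 7, 't': 6, 'b': 3, 'j': 6, 's': 8}
sum of values = 30

30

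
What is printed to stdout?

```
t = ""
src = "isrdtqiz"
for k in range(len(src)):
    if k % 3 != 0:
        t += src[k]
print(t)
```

k=0: skip
k=1: add 's' → 's'
k=2: add 'r' → 'sr'
k=3: skip
k=4: add 't' → 'srt'
k=5: add 'q' → 'srtq'
k=6: skip
k=7: add 'z' → 'srtqz'

srtqz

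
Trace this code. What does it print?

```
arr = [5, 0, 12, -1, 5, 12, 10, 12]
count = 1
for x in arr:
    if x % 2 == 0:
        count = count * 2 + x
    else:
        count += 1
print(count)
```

x=5: not even, count = 1+1 = 2
x=0: even, count = 2*2+0 = 4
x=12: even, count = 4*2+12 = 20
x=-1: not even, count = 20+1 = 21
x=5: not even, count = 21+1 = 22
x=12: even, count = 22*2+12 = 56
x=10: even, count = 56*2+10 = 122
x=12: even, count = 122*2+12 = 256

256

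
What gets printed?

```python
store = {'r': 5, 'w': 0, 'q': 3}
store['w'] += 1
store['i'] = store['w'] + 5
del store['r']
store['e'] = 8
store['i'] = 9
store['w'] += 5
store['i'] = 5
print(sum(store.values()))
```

store['w'] = 0+1 = 1 → {'r': 5, 'w': 1, 'q': 3}
store['i'] = store['w']+5 = 6 → {'r': 5, 'w': 1, 'q': 3, 'i': 6}
del 'r' → {'w': 1, 'q': 3, 'i': 6}
store['e'] = 8 → {'w': 1, 'q': 3, 'i': 6, 'e': 8}
store['i'] = 9 → {'w': 1, 'q': 3, 'i': 9, 'e': 8}
store['w'] = 1+5 = 6 → {'w': 6, 'q': 3, 'i': 9, 'e': 8}
store['i'] = 5 → {'w': 6, 'q': 3, 'i': 5, 'e': 8}
sum of values = 22

22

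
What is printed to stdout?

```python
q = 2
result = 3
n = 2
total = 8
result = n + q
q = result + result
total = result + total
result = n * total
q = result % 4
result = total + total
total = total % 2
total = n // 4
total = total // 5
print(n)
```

result = 2+2 = 4
q = 4+4 = 8
total = 4+8 = 12
result = 2*12 = 24
q = 24%4 = 0
result = 12+12 = 24
total = 12%2 = 0
total = 2//4 = 0
total = 0//5 = 0

2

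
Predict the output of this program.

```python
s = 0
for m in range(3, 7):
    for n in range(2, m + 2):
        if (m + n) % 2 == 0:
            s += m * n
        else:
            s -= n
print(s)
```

m=3,n=2: odd sum, s = 0-2 = -2
m=3,n=3: even sum, s = (-2)+9 = 7
m=3,n=4: odd sum, s = 7-4 = 3
m=4,n=2: even sum, s = 3+8 = 11
m=4,n=3: odd sum, s = 11-3 = 8
m=4,n=4: even sum, s = 8+16 = 24
m=4,n=5: odd sum, s = 24-5 = 19
m=5,n=2: odd sum, s = 19-2 = 17
m=5,n=3: even sum, s = 17+15 = 32
m=5,n=4: odd sum, s = 32-4 = 28
m=5,n=5: even sum, s = 28+25 = 53
m=5,n=6: odd sum, s = 53-6 = 47
m=6,n=2: even sum, s = 47+12 = 59
m=6,n=3: odd sum, s = 59-3 = 56
m=6,n=4: even sum, s = 56+24 = 80
m=6,n=5: odd sum, s = 80-5 = 75
m=6,n=6: even sum, s = 75+36 = 111
m=6,n=7: odd sum, s = 111-7 = 104

104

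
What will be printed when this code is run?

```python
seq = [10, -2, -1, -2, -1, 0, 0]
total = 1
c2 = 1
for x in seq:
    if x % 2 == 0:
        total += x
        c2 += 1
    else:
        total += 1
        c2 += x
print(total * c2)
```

36

x=10: even, total = 1+10 = 11; c2=2
x=-2: even, total = 11+(-2) = 9; c2=3
x=-1: not even, total = 9+1 = 10; c2=2
x=-2: even, total = 10+(-2) = 8; c2=3
x=-1: not even, total = 8+1 = 9; c2=2
x=0: even, total = 9+0 = 9; c2=3
x=0: even, total = 9+0 = 9; c2=4
total*c2 = 9*4 = 36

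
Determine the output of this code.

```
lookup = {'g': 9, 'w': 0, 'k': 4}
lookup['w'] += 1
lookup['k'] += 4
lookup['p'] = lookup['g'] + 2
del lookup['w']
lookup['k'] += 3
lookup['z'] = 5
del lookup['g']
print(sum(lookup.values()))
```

lookup['w'] = 0+1 = 1 → {'g': 9, 'w': 1, 'k': 4}
lookup['k'] = 4+4 = 8 → {'g': 9, 'w': 1, 'k': 8}
lookup['p'] = lookup['g']+2 = 11 → {'g': 9, 'w': 1, 'k': 8, 'p': 11}
del 'w' → {'g': 9, 'k': 8, 'p': 11}
lookup['k'] = 8+3 = 11 → {'g': 9, 'k': 11, 'p': 11}
lookup['z'] = 5 → {'g': 9, 'k': 11, 'p': 11, 'z': 5}
del 'g' → {'k': 11, 'p': 11, 'z': 5}
sum of values = 27

27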